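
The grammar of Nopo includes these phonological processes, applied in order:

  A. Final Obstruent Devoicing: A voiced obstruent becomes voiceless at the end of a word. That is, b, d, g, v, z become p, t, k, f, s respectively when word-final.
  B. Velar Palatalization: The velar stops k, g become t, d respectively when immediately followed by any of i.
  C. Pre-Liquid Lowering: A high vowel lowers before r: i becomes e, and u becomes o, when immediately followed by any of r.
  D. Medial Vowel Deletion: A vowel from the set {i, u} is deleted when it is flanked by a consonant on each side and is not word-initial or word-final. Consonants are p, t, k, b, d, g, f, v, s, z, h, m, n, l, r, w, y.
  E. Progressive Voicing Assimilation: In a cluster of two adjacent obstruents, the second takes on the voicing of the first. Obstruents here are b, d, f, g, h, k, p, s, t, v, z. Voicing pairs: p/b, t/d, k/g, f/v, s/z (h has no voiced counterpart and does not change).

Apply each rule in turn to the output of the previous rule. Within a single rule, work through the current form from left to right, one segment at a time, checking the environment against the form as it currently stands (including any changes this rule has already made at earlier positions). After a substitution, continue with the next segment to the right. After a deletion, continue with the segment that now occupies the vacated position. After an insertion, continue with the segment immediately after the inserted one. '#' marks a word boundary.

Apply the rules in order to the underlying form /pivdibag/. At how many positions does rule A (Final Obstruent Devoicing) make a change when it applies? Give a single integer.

A Final Obstruent Devoicing: [pivdibag] → [pivdibak]
B Velar Palatalization: no change — [pivdibak]
C Pre-Liquid Lowering: no change — [pivdibak]
D Medial Vowel Deletion: [pivdibak] → [pvdbak]
E Progressive Voicing Assimilation: [pvdbak] → [pftpak]
Rule A changed 1 position(s).

1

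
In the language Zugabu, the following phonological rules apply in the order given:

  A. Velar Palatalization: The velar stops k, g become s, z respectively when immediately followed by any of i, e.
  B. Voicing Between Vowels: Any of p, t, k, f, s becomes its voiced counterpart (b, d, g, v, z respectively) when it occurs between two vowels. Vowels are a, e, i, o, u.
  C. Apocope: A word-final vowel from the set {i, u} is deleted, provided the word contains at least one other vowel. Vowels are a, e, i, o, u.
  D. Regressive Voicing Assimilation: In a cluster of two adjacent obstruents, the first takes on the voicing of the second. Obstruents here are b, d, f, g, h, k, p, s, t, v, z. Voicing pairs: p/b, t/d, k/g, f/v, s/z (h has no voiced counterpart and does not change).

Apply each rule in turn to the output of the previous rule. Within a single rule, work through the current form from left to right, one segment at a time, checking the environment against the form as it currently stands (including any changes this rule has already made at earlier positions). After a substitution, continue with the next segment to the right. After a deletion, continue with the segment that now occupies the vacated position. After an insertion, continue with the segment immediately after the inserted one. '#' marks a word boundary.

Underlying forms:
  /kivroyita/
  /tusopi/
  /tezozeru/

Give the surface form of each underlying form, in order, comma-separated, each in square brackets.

/kivroyita/:
  A Velar Palatalization: [kivroyita] → [sivroyita]
  B Voicing Between Vowels: [sivroyita] → [sivroyida]
  C Apocope: no change — [sivroyida]
  D Regressive Voicing Assimilation: no change — [sivroyida]
/tusopi/:
  A Velar Palatalization: no change — [tusopi]
  B Voicing Between Vowels: [tusopi] → [tuzobi]
  C Apocope: [tuzobi] → [tuzob]
  D Regressive Voicing Assimilation: no change — [tuzob]
/tezozeru/:
  A Velar Palatalization: no change — [tezozeru]
  B Voicing Between Vowels: no change — [tezozeru]
  C Apocope: [tezozeru] → [tezozer]
  D Regressive Voicing Assimilation: no change — [tezozer]

[sivroyida], [tuzob], [tezozer]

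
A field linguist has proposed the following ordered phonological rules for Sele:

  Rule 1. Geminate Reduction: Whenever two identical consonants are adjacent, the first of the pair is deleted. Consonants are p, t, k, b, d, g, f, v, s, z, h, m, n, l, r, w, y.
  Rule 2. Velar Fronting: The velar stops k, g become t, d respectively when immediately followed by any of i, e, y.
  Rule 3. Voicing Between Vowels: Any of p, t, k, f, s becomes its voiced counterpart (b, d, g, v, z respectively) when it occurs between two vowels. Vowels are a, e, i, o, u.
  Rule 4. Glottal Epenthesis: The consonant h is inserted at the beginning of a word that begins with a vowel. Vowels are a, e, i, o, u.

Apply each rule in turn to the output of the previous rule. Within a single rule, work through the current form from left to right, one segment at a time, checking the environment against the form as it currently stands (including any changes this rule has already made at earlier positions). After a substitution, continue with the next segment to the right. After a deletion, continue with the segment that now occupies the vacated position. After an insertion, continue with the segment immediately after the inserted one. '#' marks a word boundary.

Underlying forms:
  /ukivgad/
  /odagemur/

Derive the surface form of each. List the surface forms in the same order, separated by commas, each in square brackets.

[hudivgad], [hodademur]

/ukivgad/:
  Rule 1 Geminate Reduction: no change — [ukivgad]
  Rule 2 Velar Fronting: [ukivgad] → [utivgad]
  Rule 3 Voicing Between Vowels: [utivgad] → [udivgad]
  Rule 4 Glottal Epenthesis: [udivgad] → [hudivgad]
/odagemur/:
  Rule 1 Geminate Reduction: no change — [odagemur]
  Rule 2 Velar Fronting: [odagemur] → [odademur]
  Rule 3 Voicing Between Vowels: no change — [odademur]
  Rule 4 Glottal Epenthesis: [odademur] → [hodademur]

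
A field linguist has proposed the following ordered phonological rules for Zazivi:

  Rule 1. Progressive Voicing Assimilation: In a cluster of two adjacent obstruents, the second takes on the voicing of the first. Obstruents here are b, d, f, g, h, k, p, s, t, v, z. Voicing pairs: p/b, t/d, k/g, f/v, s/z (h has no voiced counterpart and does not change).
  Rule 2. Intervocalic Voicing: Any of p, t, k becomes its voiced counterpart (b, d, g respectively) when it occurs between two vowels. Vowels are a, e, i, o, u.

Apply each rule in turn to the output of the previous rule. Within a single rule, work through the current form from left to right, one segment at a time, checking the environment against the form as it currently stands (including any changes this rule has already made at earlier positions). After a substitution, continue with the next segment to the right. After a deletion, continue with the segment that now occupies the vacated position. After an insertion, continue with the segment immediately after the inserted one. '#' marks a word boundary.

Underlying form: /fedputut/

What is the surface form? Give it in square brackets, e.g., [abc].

Rule 1 Progressive Voicing Assimilation: [fedputut] → [fedbutut]
Rule 2 Intervocalic Voicing: [fedbutut] → [fedbudut]

[fedbudut]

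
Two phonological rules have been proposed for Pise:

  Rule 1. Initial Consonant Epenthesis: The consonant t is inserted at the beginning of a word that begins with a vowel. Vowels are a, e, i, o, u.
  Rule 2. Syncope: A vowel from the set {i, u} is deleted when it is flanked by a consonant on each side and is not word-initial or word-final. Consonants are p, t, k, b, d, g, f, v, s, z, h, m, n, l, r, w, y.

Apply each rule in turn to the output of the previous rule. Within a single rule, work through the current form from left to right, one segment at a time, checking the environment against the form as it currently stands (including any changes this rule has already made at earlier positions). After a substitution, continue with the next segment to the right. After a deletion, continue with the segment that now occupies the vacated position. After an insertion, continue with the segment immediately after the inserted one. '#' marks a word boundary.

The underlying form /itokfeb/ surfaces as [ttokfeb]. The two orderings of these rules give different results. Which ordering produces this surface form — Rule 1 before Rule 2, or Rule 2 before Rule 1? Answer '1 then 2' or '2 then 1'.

Order 1 then 2:
  1 Initial Consonant Epenthesis: [itokfeb] → [titokfeb]
  2 Syncope: [titokfeb] → [ttokfeb]
  result: [ttokfeb]
Order 2 then 1:
  2 Syncope: no change — [itokfeb]
  1 Initial Consonant Epenthesis: [itokfeb] → [titokfeb]
  result: [titokfeb]

1 then 2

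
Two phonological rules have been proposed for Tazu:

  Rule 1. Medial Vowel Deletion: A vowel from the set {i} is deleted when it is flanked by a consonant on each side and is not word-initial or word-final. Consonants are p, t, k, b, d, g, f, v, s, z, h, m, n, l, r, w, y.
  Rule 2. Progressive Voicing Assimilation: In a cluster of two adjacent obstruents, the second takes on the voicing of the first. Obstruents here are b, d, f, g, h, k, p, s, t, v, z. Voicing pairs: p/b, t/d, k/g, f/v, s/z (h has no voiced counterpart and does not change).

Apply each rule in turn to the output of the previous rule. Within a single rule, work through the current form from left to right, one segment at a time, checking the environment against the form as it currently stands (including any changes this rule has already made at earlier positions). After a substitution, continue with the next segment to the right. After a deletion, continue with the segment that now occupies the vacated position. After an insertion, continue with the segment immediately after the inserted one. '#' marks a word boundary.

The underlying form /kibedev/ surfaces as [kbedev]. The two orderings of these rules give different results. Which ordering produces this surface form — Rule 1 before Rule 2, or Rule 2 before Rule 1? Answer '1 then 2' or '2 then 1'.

2 then 1

Order 1 then 2:
  1 Medial Vowel Deletion: [kibedev] → [kbedev]
  2 Progressive Voicing Assimilation: [kbedev] → [kpedev]
  result: [kpedev]
Order 2 then 1:
  2 Progressive Voicing Assimilation: no change — [kibedev]
  1 Medial Vowel Deletion: [kibedev] → [kbedev]
  result: [kbedev]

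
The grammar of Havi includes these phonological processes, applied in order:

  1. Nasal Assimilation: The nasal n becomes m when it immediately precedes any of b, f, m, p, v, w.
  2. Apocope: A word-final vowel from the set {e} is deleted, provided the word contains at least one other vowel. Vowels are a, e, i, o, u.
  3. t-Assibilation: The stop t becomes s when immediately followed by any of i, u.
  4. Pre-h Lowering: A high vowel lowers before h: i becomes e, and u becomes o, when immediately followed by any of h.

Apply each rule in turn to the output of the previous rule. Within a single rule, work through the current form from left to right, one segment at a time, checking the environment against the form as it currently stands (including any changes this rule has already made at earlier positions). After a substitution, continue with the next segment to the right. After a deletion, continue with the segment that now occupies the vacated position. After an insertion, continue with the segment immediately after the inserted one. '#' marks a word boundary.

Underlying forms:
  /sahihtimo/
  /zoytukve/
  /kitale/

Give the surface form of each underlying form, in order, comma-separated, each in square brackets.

[sahehsimo], [zoysukv], [kital]

/sahihtimo/:
  1 Nasal Assimilation: no change — [sahihtimo]
  2 Apocope: no change — [sahihtimo]
  3 t-Assibilation: [sahihtimo] → [sahihsimo]
  4 Pre-h Lowering: [sahihsimo] → [sahehsimo]
/zoytukve/:
  1 Nasal Assimilation: no change — [zoytukve]
  2 Apocope: [zoytukve] → [zoytukv]
  3 t-Assibilation: [zoytukv] → [zoysukv]
  4 Pre-h Lowering: no change — [zoysukv]
/kitale/:
  1 Nasal Assimilation: no change — [kitale]
  2 Apocope: [kitale] → [kital]
  3 t-Assibilation: no change — [kital]
  4 Pre-h Lowering: no change — [kital]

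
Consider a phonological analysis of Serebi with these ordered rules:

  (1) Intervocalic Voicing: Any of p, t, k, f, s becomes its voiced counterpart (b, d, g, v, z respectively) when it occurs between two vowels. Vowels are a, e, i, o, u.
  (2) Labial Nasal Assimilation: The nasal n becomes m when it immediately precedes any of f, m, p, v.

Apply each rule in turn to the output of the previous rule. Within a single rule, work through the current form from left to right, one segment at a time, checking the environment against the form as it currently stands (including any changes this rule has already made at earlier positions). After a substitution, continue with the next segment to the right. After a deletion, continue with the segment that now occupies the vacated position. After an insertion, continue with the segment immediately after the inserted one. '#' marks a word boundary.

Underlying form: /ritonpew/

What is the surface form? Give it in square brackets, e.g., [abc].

[ridompew]

(1) Intervocalic Voicing: [ritonpew] → [ridonpew]
(2) Labial Nasal Assimilation: [ridonpew] → [ridompew]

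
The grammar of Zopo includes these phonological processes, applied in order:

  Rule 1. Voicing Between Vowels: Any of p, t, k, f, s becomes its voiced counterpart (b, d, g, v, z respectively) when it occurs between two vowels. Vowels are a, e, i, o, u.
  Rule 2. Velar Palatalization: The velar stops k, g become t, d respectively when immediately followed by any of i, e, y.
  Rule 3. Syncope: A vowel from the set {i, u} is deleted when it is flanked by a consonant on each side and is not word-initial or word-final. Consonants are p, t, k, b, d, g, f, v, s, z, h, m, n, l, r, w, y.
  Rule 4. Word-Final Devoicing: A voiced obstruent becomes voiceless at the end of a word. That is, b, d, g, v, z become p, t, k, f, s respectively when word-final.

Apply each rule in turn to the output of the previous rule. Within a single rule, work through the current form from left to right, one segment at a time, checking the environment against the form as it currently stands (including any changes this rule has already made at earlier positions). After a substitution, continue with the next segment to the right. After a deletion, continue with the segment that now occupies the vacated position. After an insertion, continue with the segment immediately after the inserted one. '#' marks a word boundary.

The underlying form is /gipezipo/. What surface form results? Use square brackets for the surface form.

[dbezbo]

Rule 1 Voicing Between Vowels: [gipezipo] → [gibezibo]
Rule 2 Velar Palatalization: [gibezibo] → [dibezibo]
Rule 3 Syncope: [dibezibo] → [dbezbo]
Rule 4 Word-Final Devoicing: no change — [dbezbo]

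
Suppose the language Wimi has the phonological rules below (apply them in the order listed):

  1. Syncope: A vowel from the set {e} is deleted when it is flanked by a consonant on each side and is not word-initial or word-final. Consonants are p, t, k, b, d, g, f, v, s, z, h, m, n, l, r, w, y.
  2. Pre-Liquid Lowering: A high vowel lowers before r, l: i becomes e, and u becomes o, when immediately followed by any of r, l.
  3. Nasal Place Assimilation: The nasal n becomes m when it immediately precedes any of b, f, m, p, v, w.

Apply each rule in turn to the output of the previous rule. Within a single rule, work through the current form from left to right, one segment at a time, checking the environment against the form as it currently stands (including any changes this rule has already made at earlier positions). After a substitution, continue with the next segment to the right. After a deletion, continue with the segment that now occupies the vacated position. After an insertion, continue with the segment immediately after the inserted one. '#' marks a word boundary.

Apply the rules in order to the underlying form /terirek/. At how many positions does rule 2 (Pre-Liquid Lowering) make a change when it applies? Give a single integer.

1

1 Syncope: [terirek] → [trirk]
2 Pre-Liquid Lowering: [trirk] → [trerk]
3 Nasal Place Assimilation: no change — [trerk]
Rule 2 changed 1 position(s).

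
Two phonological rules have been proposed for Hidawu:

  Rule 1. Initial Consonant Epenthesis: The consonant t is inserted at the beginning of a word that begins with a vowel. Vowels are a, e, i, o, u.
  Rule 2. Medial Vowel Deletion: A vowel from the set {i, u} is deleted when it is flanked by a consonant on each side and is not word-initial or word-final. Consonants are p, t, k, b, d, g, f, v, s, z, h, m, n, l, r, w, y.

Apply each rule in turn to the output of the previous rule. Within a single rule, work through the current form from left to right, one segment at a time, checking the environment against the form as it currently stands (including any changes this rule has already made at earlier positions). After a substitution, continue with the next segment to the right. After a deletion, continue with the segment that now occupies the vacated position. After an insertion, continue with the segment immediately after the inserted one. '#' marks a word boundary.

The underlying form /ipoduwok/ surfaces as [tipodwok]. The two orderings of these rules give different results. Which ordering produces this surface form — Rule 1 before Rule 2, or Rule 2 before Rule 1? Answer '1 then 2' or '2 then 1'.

Order 1 then 2:
  1 Initial Consonant Epenthesis: [ipoduwok] → [tipoduwok]
  2 Medial Vowel Deletion: [tipoduwok] → [tpodwok]
  result: [tpodwok]
Order 2 then 1:
  2 Medial Vowel Deletion: [ipoduwok] → [ipodwok]
  1 Initial Consonant Epenthesis: [ipodwok] → [tipodwok]
  result: [tipodwok]

2 then 1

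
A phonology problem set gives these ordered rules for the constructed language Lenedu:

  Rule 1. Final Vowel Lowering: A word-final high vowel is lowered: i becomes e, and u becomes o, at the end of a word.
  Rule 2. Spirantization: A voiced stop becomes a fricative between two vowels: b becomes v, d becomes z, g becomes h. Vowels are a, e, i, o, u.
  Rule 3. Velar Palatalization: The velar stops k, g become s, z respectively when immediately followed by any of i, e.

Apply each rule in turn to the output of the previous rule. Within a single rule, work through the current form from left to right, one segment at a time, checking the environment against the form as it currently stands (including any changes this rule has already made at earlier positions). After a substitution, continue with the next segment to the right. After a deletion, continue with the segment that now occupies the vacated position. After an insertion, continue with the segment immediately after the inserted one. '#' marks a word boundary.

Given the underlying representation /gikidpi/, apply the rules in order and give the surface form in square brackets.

[zisidpe]

Rule 1 Final Vowel Lowering: [gikidpi] → [gikidpe]
Rule 2 Spirantization: no change — [gikidpe]
Rule 3 Velar Palatalization: [gikidpe] → [zisidpe]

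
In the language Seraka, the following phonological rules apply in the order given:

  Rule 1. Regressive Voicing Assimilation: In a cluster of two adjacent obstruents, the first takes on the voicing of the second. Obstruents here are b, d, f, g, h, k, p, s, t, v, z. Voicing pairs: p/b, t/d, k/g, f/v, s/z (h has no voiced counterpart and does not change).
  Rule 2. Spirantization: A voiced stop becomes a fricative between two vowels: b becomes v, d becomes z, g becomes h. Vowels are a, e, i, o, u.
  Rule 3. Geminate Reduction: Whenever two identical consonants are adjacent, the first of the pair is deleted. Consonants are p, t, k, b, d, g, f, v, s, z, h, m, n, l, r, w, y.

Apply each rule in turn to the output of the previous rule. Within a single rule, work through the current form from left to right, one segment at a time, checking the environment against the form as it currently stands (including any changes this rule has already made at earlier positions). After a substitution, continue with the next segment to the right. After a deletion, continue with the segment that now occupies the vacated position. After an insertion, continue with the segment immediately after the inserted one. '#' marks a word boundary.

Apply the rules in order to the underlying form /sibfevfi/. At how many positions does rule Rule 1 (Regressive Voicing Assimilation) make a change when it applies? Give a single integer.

2

Rule 1 Regressive Voicing Assimilation: [sibfevfi] → [sipfeffi]
Rule 2 Spirantization: no change — [sipfeffi]
Rule 3 Geminate Reduction: [sipfeffi] → [sipfefi]
Rule Rule 1 changed 2 position(s).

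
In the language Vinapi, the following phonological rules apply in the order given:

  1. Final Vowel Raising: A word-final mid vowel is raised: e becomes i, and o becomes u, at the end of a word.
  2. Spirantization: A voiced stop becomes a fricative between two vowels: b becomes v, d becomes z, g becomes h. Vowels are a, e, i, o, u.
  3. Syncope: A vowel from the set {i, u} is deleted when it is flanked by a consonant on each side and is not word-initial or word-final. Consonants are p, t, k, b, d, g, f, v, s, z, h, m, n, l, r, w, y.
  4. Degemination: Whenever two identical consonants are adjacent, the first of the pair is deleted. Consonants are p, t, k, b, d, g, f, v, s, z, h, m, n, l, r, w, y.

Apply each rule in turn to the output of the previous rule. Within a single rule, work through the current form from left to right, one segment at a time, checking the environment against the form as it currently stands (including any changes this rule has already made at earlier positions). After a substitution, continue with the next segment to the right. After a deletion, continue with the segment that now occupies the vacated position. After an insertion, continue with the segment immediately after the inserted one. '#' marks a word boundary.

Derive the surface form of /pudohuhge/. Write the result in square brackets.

[pzohgi]

1 Final Vowel Raising: [pudohuhge] → [pudohuhgi]
2 Spirantization: [pudohuhgi] → [puzohuhgi]
3 Syncope: [puzohuhgi] → [pzohhgi]
4 Degemination: [pzohhgi] → [pzohgi]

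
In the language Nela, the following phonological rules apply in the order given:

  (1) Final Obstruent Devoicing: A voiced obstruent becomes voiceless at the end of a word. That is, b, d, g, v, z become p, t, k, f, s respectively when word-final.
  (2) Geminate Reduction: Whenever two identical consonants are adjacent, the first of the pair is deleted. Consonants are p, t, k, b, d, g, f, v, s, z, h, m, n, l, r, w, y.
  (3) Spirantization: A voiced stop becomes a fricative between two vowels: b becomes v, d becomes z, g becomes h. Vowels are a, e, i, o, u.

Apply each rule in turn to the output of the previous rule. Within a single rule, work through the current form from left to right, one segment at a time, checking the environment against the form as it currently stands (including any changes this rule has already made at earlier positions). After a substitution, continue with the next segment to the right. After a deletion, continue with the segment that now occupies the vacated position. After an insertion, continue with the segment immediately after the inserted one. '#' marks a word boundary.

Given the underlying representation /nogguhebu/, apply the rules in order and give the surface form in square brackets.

(1) Final Obstruent Devoicing: no change — [nogguhebu]
(2) Geminate Reduction: [nogguhebu] → [noguhebu]
(3) Spirantization: [noguhebu] → [nohuhevu]

[nohuhevu]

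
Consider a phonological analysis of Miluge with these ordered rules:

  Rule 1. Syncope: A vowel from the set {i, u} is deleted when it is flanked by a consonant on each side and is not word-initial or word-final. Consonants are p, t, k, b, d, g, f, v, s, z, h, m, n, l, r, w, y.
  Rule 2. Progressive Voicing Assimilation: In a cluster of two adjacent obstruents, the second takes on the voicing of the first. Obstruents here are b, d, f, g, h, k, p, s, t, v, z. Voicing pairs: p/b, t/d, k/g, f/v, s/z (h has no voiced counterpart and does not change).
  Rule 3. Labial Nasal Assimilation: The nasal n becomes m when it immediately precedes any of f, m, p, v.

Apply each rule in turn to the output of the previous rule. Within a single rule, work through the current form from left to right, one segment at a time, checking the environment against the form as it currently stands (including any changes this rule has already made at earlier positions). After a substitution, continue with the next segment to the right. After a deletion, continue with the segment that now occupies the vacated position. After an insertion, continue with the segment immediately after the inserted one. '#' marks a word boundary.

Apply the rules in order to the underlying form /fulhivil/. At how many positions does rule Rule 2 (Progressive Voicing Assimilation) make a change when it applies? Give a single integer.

Rule 1 Syncope: [fulhivil] → [flhvl]
Rule 2 Progressive Voicing Assimilation: [flhvl] → [flhfl]
Rule 3 Labial Nasal Assimilation: no change — [flhfl]
Rule Rule 2 changed 1 position(s).

1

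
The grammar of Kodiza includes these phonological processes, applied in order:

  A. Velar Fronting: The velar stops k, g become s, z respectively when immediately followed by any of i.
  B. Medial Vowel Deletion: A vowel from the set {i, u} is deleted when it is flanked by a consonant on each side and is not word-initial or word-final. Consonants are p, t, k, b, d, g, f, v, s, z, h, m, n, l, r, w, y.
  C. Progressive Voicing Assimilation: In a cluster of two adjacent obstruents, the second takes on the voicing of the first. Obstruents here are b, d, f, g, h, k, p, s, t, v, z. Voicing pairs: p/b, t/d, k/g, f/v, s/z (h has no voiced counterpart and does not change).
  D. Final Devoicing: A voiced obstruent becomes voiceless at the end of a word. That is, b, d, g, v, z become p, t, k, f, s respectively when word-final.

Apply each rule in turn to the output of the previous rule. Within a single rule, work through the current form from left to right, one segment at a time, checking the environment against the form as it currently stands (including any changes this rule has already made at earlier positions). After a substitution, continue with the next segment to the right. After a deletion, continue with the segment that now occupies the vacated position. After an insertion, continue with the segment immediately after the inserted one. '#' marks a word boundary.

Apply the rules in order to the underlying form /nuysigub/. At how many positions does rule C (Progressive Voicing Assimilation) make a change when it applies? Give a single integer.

2

A Velar Fronting: no change — [nuysigub]
B Medial Vowel Deletion: [nuysigub] → [nysgb]
C Progressive Voicing Assimilation: [nysgb] → [nyskp]
D Final Devoicing: no change — [nyskp]
Rule C changed 2 position(s).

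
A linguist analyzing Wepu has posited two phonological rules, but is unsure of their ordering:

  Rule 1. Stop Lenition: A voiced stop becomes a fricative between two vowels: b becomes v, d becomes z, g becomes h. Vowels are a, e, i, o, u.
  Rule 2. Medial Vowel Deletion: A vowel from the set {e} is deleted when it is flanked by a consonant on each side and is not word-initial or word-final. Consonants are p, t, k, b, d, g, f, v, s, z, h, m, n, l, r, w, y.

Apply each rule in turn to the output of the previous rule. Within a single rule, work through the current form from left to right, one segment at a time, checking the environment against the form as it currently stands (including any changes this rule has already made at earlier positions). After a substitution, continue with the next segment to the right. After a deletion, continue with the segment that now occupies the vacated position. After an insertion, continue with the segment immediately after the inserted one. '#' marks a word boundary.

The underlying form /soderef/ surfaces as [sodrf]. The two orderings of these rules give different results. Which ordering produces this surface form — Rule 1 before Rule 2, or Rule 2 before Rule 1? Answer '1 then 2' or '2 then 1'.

Order 1 then 2:
  1 Stop Lenition: [soderef] → [sozeref]
  2 Medial Vowel Deletion: [sozeref] → [sozrf]
  result: [sozrf]
Order 2 then 1:
  2 Medial Vowel Deletion: [soderef] → [sodrf]
  1 Stop Lenition: no change — [sodrf]
  result: [sodrf]

2 then 1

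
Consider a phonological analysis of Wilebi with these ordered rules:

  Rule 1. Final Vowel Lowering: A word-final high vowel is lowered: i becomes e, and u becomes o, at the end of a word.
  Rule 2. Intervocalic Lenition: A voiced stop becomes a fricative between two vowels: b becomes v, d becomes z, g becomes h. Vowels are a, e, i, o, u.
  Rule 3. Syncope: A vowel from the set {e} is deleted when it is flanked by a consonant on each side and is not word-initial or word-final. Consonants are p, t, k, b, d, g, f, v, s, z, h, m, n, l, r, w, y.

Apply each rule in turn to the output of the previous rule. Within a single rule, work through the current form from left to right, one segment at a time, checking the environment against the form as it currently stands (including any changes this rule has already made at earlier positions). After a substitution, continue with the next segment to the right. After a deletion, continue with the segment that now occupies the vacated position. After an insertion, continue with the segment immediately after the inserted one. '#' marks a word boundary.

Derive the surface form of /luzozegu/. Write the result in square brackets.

Rule 1 Final Vowel Lowering: [luzozegu] → [luzozego]
Rule 2 Intervocalic Lenition: [luzozego] → [luzozeho]
Rule 3 Syncope: [luzozeho] → [luzozho]

[luzozho]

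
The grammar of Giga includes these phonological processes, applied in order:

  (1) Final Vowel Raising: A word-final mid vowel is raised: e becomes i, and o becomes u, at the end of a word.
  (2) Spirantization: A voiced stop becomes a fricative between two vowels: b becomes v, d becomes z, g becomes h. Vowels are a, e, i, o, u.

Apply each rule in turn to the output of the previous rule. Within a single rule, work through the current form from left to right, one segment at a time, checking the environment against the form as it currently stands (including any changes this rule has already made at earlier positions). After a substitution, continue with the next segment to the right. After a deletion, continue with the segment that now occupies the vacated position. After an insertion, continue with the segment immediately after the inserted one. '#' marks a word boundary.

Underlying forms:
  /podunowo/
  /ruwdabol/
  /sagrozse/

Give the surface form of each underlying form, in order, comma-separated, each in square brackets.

[pozunowu], [ruwdavol], [sagrozsi]

/podunowo/:
  (1) Final Vowel Raising: [podunowo] → [podunowu]
  (2) Spirantization: [podunowu] → [pozunowu]
/ruwdabol/:
  (1) Final Vowel Raising: no change — [ruwdabol]
  (2) Spirantization: [ruwdabol] → [ruwdavol]
/sagrozse/:
  (1) Final Vowel Raising: [sagrozse] → [sagrozsi]
  (2) Spirantization: no change — [sagrozsi]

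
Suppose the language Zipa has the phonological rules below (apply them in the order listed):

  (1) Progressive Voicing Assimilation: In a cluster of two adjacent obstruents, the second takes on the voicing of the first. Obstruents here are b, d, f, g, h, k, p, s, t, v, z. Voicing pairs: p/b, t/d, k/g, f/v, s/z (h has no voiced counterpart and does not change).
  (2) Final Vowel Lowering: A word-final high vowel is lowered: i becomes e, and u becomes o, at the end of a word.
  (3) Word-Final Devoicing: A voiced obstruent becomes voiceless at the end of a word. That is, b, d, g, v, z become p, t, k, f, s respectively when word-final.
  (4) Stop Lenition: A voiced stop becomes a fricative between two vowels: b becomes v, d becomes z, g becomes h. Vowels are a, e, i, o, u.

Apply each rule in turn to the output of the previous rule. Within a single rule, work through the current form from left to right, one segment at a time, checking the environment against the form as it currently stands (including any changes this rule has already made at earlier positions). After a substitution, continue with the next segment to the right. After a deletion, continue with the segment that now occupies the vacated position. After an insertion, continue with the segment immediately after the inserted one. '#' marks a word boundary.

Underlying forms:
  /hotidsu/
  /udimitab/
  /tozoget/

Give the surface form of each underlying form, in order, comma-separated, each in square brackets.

[hotidzo], [uzimitap], [tozohet]

/hotidsu/:
  (1) Progressive Voicing Assimilation: [hotidsu] → [hotidzu]
  (2) Final Vowel Lowering: [hotidzu] → [hotidzo]
  (3) Word-Final Devoicing: no change — [hotidzo]
  (4) Stop Lenition: no change — [hotidzo]
/udimitab/:
  (1) Progressive Voicing Assimilation: no change — [udimitab]
  (2) Final Vowel Lowering: no change — [udimitab]
  (3) Word-Final Devoicing: [udimitab] → [udimitap]
  (4) Stop Lenition: [udimitap] → [uzimitap]
/tozoget/:
  (1) Progressive Voicing Assimilation: no change — [tozoget]
  (2) Final Vowel Lowering: no change — [tozoget]
  (3) Word-Final Devoicing: no change — [tozoget]
  (4) Stop Lenition: [tozoget] → [tozohet]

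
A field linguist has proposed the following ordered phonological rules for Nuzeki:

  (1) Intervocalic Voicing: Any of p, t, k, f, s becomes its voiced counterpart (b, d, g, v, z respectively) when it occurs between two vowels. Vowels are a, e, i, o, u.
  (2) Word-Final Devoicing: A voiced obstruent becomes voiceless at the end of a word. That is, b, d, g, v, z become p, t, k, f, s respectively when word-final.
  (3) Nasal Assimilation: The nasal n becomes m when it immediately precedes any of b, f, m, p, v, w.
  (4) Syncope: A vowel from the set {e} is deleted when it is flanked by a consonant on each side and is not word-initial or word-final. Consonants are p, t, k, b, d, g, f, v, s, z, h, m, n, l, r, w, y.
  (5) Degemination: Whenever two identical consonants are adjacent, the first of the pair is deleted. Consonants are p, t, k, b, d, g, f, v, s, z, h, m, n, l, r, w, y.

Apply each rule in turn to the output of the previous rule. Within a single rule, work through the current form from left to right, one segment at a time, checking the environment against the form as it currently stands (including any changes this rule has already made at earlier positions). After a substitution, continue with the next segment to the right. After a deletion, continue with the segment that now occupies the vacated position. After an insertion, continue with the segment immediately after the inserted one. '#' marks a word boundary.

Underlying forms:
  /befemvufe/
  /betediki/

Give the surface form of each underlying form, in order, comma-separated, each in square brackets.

/befemvufe/:
  (1) Intervocalic Voicing: [befemvufe] → [bevemvuve]
  (2) Word-Final Devoicing: no change — [bevemvuve]
  (3) Nasal Assimilation: no change — [bevemvuve]
  (4) Syncope: [bevemvuve] → [bvmvuve]
  (5) Degemination: no change — [bvmvuve]
/betediki/:
  (1) Intervocalic Voicing: [betediki] → [bededigi]
  (2) Word-Final Devoicing: no change — [bededigi]
  (3) Nasal Assimilation: no change — [bededigi]
  (4) Syncope: [bededigi] → [bddigi]
  (5) Degemination: [bddigi] → [bdigi]

[bvmvuve], [bdigi]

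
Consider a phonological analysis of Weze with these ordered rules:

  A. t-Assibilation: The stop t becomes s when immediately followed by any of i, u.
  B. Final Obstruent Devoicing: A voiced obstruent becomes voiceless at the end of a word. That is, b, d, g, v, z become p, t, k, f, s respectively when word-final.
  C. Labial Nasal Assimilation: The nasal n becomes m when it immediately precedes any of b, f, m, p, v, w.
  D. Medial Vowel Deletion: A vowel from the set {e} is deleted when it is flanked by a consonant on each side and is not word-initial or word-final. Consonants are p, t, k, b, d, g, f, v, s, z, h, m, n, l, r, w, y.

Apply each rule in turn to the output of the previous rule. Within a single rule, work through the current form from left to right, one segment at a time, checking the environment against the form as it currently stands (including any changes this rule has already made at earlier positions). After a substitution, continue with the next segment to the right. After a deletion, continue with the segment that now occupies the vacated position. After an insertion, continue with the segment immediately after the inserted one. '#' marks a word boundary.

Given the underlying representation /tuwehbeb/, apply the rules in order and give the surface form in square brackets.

A t-Assibilation: [tuwehbeb] → [suwehbeb]
B Final Obstruent Devoicing: [suwehbeb] → [suwehbep]
C Labial Nasal Assimilation: no change — [suwehbep]
D Medial Vowel Deletion: [suwehbep] → [suwhbp]

[suwhbp]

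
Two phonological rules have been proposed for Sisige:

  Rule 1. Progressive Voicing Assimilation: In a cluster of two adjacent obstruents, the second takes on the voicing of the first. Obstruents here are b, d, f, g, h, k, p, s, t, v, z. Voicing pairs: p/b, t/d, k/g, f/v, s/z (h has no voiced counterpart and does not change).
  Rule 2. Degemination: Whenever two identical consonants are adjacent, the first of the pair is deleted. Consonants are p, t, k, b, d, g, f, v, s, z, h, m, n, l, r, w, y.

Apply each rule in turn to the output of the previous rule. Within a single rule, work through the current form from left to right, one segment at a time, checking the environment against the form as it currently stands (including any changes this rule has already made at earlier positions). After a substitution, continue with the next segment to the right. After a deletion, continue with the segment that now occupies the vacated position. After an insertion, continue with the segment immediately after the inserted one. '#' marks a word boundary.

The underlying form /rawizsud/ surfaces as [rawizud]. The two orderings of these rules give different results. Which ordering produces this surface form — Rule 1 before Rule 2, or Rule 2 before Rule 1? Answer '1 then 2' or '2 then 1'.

Order 1 then 2:
  1 Progressive Voicing Assimilation: [rawizsud] → [rawizzud]
  2 Degemination: [rawizzud] → [rawizud]
  result: [rawizud]
Order 2 then 1:
  2 Degemination: no change — [rawizsud]
  1 Progressive Voicing Assimilation: [rawizsud] → [rawizzud]
  result: [rawizzud]

1 then 2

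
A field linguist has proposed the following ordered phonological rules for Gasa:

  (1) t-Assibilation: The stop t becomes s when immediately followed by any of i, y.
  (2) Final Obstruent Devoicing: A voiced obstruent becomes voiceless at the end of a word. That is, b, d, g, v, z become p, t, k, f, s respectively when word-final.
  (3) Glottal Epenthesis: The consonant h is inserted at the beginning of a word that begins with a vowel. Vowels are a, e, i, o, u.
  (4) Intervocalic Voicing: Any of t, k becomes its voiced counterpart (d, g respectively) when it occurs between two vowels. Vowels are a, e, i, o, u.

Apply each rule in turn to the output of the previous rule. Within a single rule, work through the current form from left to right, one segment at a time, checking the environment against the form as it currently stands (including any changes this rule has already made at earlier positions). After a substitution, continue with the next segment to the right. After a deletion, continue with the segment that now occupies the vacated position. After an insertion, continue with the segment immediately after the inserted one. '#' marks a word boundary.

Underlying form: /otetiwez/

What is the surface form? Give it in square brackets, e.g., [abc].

[hodesiwes]

(1) t-Assibilation: [otetiwez] → [otesiwez]
(2) Final Obstruent Devoicing: [otesiwez] → [otesiwes]
(3) Glottal Epenthesis: [otesiwes] → [hotesiwes]
(4) Intervocalic Voicing: [hotesiwes] → [hodesiwes]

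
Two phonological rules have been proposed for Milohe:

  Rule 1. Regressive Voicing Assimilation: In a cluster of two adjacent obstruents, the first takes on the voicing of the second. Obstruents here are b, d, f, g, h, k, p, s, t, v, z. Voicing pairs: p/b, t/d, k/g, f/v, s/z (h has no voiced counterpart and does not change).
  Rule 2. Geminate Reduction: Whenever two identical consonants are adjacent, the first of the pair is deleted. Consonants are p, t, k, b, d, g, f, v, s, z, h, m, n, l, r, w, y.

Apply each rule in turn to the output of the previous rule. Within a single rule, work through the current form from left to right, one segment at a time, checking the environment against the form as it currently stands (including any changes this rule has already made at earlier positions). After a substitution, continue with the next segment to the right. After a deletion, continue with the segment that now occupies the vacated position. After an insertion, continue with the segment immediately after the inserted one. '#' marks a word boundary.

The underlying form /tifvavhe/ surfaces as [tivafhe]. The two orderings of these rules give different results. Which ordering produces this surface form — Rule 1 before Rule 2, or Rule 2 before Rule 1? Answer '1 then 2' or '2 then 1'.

Order 1 then 2:
  1 Regressive Voicing Assimilation: [tifvavhe] → [tivvafhe]
  2 Geminate Reduction: [tivvafhe] → [tivafhe]
  result: [tivafhe]
Order 2 then 1:
  2 Geminate Reduction: no change — [tifvavhe]
  1 Regressive Voicing Assimilation: [tifvavhe] → [tivvafhe]
  result: [tivvafhe]

1 then 2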